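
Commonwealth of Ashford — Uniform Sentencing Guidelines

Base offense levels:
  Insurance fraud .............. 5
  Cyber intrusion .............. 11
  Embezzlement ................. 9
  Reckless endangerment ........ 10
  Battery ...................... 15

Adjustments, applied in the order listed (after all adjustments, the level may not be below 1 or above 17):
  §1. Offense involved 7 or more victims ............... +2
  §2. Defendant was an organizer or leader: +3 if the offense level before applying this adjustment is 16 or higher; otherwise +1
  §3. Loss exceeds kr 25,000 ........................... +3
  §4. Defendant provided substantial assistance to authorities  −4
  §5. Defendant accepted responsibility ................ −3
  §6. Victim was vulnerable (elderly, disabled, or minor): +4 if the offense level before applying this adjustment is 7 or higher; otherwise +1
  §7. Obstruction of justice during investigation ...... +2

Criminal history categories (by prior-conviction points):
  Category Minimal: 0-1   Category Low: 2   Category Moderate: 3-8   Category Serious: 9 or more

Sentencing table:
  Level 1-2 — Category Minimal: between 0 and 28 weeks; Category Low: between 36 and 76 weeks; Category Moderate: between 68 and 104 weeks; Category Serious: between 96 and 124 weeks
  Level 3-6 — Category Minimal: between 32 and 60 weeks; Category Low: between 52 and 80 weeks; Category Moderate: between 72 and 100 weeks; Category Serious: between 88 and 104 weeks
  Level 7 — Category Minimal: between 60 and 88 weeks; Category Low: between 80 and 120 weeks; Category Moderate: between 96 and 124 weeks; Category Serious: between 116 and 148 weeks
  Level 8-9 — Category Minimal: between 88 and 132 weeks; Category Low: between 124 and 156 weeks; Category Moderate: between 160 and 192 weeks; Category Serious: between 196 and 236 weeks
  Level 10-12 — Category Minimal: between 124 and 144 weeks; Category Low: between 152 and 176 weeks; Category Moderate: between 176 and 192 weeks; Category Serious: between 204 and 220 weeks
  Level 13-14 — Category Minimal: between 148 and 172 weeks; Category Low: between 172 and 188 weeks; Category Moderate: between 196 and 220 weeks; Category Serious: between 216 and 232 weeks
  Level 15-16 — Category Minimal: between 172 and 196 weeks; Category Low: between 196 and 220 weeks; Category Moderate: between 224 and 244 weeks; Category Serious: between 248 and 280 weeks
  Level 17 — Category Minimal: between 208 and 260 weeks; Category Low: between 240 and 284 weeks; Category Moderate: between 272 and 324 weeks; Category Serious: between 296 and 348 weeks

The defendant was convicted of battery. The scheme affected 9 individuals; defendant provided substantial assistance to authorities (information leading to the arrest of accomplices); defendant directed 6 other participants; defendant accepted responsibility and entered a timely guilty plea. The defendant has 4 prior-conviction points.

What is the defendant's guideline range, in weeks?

Base offense level for battery: 15.
§1 applies: 15 + 2 = 17.
§2 applies (level before this adjustment is 17 ≥ 16, so +3): 17 + 3 = 20.
§4 applies: 20 − 4 = 16.
§5 applies: 16 − 3 = 13.
§7 does not apply.
Final offense level: 13.
Criminal history: 4 prior points → Category Moderate (3-8).
Level 13 falls in the 13-14 band.
Grid: Level 13-14 × Category Moderate = 196-220 weeks.

196-220 weeks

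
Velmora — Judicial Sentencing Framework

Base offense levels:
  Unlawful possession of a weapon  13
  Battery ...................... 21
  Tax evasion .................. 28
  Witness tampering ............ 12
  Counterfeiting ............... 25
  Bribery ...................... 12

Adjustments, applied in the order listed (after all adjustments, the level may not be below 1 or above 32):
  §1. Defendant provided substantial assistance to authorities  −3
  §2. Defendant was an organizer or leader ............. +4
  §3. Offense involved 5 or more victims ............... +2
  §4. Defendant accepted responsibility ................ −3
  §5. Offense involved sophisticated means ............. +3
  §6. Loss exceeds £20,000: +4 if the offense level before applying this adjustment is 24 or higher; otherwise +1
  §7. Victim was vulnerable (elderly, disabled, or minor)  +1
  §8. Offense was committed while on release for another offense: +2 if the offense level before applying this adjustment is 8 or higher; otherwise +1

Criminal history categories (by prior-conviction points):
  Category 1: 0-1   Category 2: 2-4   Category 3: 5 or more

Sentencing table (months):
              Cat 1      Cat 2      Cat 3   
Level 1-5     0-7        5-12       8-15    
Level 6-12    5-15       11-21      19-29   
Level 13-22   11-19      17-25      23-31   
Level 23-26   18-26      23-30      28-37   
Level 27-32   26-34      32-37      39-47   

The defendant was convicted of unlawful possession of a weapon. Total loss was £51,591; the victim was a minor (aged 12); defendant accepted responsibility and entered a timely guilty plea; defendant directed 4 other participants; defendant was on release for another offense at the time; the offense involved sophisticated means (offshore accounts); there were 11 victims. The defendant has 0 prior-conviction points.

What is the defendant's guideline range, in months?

18-26 months

Base offense level for unlawful possession of a weapon: 13.
§1 does not apply.
§2 applies: 13 + 4 = 17.
§3 applies: 17 + 2 = 19.
§4 applies: 19 − 3 = 16.
§5 applies: 16 + 3 = 19.
§6 applies (level before this adjustment is 19 < 24, so +1): 19 + 1 = 20.
§7 applies: 20 + 1 = 21.
§8 applies (level before this adjustment is 21 ≥ 8, so +2): 21 + 2 = 23.
Final offense level: 23.
Criminal history: 0 prior points → Category 1 (0-1).
Level 23 falls in the 23-26 band.
Grid: Level 23-26 × Category 1 = 18-26 months.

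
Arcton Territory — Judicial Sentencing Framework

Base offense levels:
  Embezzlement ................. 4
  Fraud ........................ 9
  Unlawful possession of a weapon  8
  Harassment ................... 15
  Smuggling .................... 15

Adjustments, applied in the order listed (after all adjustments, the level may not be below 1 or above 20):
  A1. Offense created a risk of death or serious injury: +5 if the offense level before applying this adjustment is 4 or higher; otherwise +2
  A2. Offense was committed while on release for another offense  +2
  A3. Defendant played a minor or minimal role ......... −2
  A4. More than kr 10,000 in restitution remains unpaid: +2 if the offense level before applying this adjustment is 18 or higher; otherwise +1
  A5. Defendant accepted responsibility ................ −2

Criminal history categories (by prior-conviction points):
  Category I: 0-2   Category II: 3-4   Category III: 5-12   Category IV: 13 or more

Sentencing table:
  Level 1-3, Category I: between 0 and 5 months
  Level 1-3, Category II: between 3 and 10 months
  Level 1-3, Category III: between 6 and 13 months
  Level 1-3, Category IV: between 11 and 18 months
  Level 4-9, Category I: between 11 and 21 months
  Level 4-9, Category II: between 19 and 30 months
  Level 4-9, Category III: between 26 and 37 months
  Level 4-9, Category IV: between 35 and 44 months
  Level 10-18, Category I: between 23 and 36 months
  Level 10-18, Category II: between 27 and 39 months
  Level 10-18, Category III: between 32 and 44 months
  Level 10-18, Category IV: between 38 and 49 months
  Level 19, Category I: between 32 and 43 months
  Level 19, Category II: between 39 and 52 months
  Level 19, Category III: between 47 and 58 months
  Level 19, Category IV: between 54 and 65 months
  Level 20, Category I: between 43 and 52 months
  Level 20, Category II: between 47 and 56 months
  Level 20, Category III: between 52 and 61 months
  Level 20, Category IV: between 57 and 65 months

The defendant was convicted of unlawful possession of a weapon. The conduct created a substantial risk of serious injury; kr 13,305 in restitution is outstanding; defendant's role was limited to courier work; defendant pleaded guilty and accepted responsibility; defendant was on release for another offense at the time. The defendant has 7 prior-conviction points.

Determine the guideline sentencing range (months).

32-44 months

Base offense level for unlawful possession of a weapon: 8.
A1 applies (level before this adjustment is 8 ≥ 4, so +5): 8 + 5 = 13.
A2 applies: 13 + 2 = 15.
A3 applies: 15 − 2 = 13.
A4 applies (level before this adjustment is 13 < 18, so +1): 13 + 1 = 14.
A5 applies: 14 − 2 = 12.
Final offense level: 12.
Criminal history: 7 prior points → Category III (5-12).
Level 12 falls in the 10-18 band.
Grid: Level 10-18 × Category III = 32-44 months.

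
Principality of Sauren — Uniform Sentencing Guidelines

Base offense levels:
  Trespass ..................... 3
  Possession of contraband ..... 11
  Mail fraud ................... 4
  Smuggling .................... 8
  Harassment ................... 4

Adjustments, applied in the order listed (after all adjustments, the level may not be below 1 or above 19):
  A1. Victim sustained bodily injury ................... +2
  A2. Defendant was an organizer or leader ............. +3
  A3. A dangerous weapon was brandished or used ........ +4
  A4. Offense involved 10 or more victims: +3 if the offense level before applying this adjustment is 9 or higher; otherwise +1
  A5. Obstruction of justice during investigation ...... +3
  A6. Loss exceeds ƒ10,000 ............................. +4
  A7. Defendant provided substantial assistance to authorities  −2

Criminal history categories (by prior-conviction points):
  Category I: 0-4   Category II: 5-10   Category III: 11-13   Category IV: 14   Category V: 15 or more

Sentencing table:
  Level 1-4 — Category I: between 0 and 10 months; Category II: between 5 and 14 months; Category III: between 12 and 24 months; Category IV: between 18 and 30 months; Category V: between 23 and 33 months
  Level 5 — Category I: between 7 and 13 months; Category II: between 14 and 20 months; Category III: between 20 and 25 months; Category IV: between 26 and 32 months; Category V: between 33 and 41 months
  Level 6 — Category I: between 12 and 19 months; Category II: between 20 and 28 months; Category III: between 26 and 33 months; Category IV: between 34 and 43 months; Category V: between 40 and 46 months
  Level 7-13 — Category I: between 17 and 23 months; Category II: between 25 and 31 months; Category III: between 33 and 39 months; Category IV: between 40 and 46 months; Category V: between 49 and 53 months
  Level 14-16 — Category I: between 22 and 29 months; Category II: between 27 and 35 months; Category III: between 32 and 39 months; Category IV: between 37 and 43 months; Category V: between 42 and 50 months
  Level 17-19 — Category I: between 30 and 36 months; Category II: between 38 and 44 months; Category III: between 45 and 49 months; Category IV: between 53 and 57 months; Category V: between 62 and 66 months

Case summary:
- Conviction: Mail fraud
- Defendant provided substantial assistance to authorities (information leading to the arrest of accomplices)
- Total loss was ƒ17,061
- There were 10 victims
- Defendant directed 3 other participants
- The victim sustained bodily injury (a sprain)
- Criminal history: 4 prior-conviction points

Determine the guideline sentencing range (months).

22-29 months

Base offense level for mail fraud: 4.
A1 applies: 4 + 2 = 6.
A2 applies: 6 + 3 = 9.
A4 applies (level before this adjustment is 9 ≥ 9, so +3): 9 + 3 = 12.
A5 does not apply.
A6 applies: 12 + 4 = 16.
A7 applies: 16 − 2 = 14.
Final offense level: 14.
Criminal history: 4 prior points → Category I (0-4).
Level 14 falls in the 14-16 band.
Grid: Level 14-16 × Category I = 22-29 months.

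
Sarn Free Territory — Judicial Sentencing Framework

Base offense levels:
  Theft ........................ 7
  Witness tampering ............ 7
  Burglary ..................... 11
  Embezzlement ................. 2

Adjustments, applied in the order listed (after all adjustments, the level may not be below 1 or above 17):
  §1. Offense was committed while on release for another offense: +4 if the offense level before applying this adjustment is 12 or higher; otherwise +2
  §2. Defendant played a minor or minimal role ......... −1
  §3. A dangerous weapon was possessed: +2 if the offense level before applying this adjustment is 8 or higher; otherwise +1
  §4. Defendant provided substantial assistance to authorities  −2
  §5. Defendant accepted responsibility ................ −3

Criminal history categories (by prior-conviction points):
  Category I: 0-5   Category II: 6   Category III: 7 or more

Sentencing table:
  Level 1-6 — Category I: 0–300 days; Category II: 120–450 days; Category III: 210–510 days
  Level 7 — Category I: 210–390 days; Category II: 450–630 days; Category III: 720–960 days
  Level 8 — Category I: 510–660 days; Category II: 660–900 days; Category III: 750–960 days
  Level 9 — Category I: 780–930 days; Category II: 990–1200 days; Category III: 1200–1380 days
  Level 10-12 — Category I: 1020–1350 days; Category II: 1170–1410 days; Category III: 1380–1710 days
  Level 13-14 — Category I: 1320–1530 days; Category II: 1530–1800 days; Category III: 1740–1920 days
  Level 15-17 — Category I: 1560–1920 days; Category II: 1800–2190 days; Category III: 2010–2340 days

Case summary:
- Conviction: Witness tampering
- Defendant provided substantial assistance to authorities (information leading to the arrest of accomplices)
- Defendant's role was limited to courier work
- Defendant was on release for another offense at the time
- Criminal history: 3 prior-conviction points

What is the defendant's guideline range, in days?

Base offense level for witness tampering: 7.
§1 applies (level before this adjustment is 7 < 12, so +2): 7 + 2 = 9.
§2 applies: 9 − 1 = 8.
§3 does not apply.
§4 applies: 8 − 2 = 6.
Final offense level: 6.
Criminal history: 3 prior points → Category I (0-5).
Level 6 falls in the 1-6 band.
Grid: Level 1-6 × Category I = 0-300 days.

0-300 days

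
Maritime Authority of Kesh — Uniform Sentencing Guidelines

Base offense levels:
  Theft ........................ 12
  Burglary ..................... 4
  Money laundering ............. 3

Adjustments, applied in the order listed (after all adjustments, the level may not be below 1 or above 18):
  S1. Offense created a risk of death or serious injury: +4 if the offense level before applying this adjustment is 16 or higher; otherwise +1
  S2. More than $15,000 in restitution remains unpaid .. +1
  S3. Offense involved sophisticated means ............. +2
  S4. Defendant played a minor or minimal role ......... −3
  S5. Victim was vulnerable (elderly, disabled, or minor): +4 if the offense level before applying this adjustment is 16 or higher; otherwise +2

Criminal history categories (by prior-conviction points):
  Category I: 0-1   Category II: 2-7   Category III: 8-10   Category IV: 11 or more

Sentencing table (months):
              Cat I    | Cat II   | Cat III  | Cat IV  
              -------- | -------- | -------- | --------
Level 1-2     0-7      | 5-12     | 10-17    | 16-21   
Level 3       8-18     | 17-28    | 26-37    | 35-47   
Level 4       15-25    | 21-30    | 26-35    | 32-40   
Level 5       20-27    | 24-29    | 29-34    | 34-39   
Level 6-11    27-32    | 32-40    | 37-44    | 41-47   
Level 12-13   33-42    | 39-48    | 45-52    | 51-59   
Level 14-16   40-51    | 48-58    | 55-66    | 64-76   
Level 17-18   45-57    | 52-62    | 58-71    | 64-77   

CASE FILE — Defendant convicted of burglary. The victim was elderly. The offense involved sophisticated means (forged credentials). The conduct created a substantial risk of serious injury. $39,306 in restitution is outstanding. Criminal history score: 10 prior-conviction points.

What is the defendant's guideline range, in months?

37-44 months

Base offense level for burglary: 4.
S1 applies (level before this adjustment is 4 < 16, so +1): 4 + 1 = 5.
S2 applies: 5 + 1 = 6.
S3 applies: 6 + 2 = 8.
S4 does not apply.
S5 applies (level before this adjustment is 8 < 16, so +2): 8 + 2 = 10.
Final offense level: 10.
Criminal history: 10 prior points → Category III (8-10).
Level 10 falls in the 6-11 band.
Grid: Level 6-11 × Category III = 37-44 months.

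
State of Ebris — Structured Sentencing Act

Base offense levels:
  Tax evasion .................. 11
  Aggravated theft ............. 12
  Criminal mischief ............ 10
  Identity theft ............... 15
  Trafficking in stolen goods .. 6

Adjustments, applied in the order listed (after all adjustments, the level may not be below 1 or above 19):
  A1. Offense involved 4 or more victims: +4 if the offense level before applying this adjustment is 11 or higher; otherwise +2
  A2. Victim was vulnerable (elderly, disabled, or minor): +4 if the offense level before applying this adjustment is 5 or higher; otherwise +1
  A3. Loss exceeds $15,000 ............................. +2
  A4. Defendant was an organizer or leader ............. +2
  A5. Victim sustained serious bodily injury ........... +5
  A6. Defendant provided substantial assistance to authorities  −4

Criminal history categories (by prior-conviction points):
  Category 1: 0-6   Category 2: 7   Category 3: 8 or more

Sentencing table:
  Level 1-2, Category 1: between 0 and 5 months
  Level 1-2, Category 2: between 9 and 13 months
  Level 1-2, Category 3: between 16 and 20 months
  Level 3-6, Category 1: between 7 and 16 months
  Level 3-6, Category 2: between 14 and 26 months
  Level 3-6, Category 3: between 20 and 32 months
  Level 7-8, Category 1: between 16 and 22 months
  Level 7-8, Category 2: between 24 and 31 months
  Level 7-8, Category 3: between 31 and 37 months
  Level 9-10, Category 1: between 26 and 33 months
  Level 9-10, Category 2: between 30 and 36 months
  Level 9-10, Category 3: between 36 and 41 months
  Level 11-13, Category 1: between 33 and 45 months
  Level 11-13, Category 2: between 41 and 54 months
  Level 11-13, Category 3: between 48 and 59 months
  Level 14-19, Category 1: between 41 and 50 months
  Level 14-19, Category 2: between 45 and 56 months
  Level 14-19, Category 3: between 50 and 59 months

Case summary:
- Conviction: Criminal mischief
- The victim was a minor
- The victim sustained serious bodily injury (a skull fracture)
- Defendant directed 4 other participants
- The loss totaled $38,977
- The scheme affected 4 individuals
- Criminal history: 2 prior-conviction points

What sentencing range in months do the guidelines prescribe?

Base offense level for criminal mischief: 10.
A1 applies (level before this adjustment is 10 < 11, so +2): 10 + 2 = 12.
A2 applies (level before this adjustment is 12 ≥ 5, so +4): 12 + 4 = 16.
A3 applies: 16 + 2 = 18.
A4 applies: 18 + 2 = 20.
A5 applies: 20 + 5 = 25.
Level 25 exceeds the maximum of 19; capped at 19.
Final offense level: 19.
Criminal history: 2 prior points → Category 1 (0-6).
Level 19 falls in the 14-19 band.
Grid: Level 14-19 × Category 1 = 41-50 months.

41-50 months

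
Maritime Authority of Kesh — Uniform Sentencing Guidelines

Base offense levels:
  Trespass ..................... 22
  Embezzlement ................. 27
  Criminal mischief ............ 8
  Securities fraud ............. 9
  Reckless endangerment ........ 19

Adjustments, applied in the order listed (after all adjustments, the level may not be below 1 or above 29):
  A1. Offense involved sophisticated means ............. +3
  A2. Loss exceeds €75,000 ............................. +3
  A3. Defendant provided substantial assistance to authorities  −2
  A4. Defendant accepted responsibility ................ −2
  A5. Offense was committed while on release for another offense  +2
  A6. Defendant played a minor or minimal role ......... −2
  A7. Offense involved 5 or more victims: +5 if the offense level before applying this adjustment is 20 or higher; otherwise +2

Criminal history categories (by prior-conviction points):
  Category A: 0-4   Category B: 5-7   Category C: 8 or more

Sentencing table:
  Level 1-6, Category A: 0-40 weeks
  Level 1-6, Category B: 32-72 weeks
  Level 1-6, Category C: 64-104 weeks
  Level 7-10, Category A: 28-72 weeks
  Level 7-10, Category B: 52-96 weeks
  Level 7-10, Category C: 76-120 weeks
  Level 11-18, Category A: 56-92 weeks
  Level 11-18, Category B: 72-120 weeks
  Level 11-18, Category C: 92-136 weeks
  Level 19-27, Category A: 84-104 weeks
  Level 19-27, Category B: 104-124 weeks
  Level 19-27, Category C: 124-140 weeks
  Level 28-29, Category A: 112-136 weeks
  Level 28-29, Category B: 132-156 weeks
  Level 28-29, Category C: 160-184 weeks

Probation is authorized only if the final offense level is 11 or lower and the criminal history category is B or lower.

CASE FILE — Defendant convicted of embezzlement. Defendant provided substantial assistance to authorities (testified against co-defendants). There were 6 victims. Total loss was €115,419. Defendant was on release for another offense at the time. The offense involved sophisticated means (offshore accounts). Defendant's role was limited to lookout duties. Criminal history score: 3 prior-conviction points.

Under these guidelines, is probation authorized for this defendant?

No

Base offense level for embezzlement: 27.
A1 applies: 27 + 3 = 30.
A2 applies: 30 + 3 = 33.
A3 applies: 33 − 2 = 31.
A5 applies: 31 + 2 = 33.
A6 applies: 33 − 2 = 31.
A7 applies (level before this adjustment is 31 ≥ 20, so +5): 31 + 5 = 36.
Level 36 exceeds the maximum of 29; capped at 29.
Final offense level: 29.
Criminal history: 3 prior points → Category A (0-4).
Level 29 falls in the 28-29 band.
Grid: Level 28-29 × Category A = 112-136 weeks.
Probation check: level 29 > 11 and category A ≤ B → not eligible.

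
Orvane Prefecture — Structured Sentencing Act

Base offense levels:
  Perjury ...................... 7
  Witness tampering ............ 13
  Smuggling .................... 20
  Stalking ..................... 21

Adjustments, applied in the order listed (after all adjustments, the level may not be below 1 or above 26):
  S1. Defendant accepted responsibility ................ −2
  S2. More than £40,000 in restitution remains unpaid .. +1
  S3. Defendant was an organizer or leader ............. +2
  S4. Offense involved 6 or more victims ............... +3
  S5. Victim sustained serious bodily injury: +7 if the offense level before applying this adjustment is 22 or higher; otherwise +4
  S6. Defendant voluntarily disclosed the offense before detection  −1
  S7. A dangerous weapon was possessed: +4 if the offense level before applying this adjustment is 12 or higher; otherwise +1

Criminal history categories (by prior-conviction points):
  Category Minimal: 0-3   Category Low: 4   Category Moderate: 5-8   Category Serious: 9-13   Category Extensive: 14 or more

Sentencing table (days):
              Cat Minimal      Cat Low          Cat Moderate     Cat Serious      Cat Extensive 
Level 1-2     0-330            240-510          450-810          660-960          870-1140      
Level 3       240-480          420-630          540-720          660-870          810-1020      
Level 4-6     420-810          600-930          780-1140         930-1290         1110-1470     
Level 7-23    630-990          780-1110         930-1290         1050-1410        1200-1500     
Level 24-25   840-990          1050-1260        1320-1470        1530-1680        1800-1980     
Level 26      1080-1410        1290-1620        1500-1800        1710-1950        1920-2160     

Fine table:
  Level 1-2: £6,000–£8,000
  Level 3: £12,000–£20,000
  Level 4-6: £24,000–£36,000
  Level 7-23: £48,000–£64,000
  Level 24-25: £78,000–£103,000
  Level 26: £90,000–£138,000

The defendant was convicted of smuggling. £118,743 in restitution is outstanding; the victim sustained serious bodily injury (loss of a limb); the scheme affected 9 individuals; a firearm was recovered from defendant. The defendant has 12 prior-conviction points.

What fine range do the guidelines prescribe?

£90,000–£138,000

Base offense level for smuggling: 20.
S1 does not apply.
S2 applies: 20 + 1 = 21.
S3 does not apply.
S4 applies: 21 + 3 = 24.
S5 applies (level before this adjustment is 24 ≥ 22, so +7): 24 + 7 = 31.
S6 does not apply.
S7 applies (level before this adjustment is 31 ≥ 12, so +4): 31 + 4 = 35.
Level 35 exceeds the maximum of 26; capped at 26.
Final offense level: 26.
Level 26 falls in the 26 band.
Fine table: Level 26 → £90,000–£138,000.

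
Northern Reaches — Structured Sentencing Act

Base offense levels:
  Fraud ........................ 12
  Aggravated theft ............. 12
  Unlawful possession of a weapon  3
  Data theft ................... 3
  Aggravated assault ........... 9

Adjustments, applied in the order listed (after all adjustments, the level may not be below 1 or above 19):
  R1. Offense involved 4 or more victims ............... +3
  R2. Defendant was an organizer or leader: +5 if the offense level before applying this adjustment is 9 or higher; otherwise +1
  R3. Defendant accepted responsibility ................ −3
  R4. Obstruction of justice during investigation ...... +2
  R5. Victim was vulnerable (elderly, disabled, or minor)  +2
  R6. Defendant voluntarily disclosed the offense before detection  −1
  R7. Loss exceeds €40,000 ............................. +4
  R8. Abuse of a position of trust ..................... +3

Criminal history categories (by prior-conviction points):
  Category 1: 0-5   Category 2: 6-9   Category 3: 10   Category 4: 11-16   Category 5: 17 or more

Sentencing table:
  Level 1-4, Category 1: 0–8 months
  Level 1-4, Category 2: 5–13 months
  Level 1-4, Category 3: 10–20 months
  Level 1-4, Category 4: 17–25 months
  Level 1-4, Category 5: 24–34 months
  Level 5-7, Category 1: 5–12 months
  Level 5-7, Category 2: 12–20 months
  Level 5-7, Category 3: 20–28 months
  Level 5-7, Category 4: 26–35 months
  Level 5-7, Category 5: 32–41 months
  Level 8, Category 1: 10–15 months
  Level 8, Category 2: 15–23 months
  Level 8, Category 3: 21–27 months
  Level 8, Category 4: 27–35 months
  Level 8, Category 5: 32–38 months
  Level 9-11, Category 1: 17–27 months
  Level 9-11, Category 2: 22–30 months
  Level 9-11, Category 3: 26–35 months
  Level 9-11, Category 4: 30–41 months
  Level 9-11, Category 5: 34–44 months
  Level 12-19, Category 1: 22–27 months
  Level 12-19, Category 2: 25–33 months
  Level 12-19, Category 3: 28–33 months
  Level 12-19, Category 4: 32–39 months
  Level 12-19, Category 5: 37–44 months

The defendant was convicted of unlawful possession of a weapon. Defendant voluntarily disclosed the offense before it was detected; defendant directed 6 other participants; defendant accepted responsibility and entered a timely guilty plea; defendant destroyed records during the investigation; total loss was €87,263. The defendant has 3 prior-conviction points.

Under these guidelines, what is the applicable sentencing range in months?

5-12 months

Base offense level for unlawful possession of a weapon: 3.
R2 applies (level before this adjustment is 3 < 9, so +1): 3 + 1 = 4.
R3 applies: 4 − 3 = 1.
R4 applies: 1 + 2 = 3.
R6 applies: 3 − 1 = 2.
R7 applies: 2 + 4 = 6.
R8 does not apply.
Final offense level: 6.
Criminal history: 3 prior points → Category 1 (0-5).
Level 6 falls in the 5-7 band.
Grid: Level 5-7 × Category 1 = 5-12 months.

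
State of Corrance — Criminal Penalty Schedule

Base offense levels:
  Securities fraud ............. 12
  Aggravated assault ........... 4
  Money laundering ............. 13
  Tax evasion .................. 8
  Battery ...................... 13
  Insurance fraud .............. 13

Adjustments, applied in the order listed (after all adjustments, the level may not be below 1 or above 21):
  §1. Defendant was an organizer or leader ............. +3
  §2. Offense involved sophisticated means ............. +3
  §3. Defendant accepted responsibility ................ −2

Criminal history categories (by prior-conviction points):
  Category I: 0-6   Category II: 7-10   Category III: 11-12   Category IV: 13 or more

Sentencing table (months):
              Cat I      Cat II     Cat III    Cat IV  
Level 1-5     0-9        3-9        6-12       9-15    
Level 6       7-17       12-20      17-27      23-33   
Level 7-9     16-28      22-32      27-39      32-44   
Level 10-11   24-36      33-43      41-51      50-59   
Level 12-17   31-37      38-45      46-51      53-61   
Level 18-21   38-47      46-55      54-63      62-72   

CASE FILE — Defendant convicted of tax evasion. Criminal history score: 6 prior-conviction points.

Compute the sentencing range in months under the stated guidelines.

Base offense level for tax evasion: 8.
Final offense level: 8.
Criminal history: 6 prior points → Category I (0-6).
Level 8 falls in the 7-9 band.
Grid: Level 7-9 × Category I = 16-28 months.

16-28 months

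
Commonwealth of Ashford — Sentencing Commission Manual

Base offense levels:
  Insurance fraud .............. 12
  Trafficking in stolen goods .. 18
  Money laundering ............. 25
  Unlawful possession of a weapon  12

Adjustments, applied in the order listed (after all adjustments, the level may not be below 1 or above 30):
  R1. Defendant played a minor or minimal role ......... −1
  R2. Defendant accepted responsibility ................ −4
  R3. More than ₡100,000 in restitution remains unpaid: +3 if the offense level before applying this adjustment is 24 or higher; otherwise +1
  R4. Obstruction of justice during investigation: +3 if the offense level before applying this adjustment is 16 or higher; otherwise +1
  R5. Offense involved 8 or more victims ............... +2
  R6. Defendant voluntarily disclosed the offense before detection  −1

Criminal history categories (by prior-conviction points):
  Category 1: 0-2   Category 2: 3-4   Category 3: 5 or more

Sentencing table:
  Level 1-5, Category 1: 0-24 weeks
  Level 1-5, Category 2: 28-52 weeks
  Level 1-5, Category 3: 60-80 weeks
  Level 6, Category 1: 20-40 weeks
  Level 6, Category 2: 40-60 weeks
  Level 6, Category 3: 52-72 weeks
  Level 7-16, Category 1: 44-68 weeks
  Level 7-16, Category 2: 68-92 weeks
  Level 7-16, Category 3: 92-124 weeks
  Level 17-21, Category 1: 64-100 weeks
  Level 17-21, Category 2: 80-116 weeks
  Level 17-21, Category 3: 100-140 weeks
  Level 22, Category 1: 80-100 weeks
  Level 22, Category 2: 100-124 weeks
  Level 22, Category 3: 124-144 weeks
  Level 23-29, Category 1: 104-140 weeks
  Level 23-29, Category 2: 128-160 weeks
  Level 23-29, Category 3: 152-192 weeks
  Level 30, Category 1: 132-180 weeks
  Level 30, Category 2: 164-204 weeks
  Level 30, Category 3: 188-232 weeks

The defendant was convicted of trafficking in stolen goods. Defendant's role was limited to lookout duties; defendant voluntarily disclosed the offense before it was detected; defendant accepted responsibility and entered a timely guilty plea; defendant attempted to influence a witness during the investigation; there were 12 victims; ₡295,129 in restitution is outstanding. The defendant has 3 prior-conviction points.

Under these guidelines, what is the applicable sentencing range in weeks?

68-92 weeks

Base offense level for trafficking in stolen goods: 18.
R1 applies: 18 − 1 = 17.
R2 applies: 17 − 4 = 13.
R3 applies (level before this adjustment is 13 < 24, so +1): 13 + 1 = 14.
R4 applies (level before this adjustment is 14 < 16, so +1): 14 + 1 = 15.
R5 applies: 15 + 2 = 17.
R6 applies: 17 − 1 = 16.
Final offense level: 16.
Criminal history: 3 prior points → Category 2 (3-4).
Level 16 falls in the 7-16 band.
Grid: Level 7-16 × Category 2 = 68-92 weeks.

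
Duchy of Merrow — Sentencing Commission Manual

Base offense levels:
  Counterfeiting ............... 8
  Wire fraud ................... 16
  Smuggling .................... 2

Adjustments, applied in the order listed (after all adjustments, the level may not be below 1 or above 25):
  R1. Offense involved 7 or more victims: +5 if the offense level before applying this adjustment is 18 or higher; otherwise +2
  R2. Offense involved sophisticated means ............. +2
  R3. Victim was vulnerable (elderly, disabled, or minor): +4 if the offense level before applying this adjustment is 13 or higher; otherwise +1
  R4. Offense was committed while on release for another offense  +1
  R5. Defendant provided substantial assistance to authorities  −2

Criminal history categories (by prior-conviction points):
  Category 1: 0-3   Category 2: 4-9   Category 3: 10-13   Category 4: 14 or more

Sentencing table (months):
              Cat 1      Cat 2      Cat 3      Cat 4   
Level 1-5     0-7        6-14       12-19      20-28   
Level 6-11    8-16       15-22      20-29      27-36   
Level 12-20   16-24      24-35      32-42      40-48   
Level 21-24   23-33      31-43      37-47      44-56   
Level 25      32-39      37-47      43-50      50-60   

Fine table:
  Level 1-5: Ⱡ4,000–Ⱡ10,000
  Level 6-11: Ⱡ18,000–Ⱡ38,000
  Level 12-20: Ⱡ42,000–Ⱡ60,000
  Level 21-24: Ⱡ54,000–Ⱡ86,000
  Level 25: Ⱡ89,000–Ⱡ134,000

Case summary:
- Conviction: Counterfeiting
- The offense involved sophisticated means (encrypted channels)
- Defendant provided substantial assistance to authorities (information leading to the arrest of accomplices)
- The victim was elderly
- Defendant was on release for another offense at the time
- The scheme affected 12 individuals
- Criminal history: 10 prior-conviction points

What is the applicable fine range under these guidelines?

Ⱡ42,000–Ⱡ60,000

Base offense level for counterfeiting: 8.
R1 applies (level before this adjustment is 8 < 18, so +2): 8 + 2 = 10.
R2 applies: 10 + 2 = 12.
R3 applies (level before this adjustment is 12 < 13, so +1): 12 + 1 = 13.
R4 applies: 13 + 1 = 14.
R5 applies: 14 − 2 = 12.
Final offense level: 12.
Level 12 falls in the 12-20 band.
Fine table: Level 12-20 → Ⱡ42,000–Ⱡ60,000.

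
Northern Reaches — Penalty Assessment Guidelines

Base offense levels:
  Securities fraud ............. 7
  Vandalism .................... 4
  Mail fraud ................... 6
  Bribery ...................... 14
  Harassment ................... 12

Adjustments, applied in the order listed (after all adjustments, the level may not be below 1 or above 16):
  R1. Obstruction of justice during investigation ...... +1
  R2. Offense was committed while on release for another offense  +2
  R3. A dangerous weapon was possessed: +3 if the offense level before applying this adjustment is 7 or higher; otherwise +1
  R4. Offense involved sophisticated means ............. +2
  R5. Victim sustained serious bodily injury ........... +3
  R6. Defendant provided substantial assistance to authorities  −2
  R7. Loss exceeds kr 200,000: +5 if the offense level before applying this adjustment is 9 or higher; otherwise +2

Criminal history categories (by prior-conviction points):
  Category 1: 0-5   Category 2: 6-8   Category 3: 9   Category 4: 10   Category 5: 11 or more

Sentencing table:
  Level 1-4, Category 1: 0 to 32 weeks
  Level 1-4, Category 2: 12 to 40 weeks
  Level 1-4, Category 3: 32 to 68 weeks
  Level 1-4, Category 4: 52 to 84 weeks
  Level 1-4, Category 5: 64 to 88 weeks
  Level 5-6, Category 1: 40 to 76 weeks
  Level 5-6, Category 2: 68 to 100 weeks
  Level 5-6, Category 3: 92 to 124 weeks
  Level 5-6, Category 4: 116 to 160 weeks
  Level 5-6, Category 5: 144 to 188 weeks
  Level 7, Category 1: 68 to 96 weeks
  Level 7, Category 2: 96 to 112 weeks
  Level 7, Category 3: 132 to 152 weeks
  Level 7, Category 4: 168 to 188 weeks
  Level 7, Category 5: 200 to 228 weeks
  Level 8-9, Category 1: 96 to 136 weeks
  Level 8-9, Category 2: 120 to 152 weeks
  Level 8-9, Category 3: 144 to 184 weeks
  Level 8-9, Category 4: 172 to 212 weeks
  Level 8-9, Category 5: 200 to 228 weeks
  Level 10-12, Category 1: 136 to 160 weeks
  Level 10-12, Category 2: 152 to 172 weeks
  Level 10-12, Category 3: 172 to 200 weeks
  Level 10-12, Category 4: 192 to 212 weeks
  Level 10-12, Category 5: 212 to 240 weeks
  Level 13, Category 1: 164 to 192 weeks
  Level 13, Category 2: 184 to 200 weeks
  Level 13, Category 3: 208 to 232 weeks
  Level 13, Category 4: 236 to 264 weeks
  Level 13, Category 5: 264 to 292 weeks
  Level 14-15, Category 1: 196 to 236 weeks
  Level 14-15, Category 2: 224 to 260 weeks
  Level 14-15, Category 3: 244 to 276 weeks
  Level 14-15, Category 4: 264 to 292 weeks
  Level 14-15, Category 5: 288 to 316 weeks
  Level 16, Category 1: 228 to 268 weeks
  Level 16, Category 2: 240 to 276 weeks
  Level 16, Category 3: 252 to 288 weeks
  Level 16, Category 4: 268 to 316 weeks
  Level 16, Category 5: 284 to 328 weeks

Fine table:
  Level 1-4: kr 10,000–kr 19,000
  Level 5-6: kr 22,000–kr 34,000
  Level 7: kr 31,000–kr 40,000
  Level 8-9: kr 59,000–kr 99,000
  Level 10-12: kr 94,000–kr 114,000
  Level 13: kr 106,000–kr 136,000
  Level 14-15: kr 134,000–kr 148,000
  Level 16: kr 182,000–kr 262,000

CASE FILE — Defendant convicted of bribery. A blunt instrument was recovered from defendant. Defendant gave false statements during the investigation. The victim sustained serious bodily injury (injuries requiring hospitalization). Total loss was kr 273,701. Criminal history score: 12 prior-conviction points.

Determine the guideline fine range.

Base offense level for bribery: 14.
R1 applies: 14 + 1 = 15.
R2 does not apply.
R3 applies (level before this adjustment is 15 ≥ 7, so +3): 15 + 3 = 18.
R5 applies: 18 + 3 = 21.
R6 does not apply.
R7 applies (level before this adjustment is 21 ≥ 9, so +5): 21 + 5 = 26.
Level 26 exceeds the maximum of 16; capped at 16.
Final offense level: 16.
Level 16 falls in the 16 band.
Fine table: Level 16 → kr 182,000–kr 262,000.

kr 182,000–kr 262,000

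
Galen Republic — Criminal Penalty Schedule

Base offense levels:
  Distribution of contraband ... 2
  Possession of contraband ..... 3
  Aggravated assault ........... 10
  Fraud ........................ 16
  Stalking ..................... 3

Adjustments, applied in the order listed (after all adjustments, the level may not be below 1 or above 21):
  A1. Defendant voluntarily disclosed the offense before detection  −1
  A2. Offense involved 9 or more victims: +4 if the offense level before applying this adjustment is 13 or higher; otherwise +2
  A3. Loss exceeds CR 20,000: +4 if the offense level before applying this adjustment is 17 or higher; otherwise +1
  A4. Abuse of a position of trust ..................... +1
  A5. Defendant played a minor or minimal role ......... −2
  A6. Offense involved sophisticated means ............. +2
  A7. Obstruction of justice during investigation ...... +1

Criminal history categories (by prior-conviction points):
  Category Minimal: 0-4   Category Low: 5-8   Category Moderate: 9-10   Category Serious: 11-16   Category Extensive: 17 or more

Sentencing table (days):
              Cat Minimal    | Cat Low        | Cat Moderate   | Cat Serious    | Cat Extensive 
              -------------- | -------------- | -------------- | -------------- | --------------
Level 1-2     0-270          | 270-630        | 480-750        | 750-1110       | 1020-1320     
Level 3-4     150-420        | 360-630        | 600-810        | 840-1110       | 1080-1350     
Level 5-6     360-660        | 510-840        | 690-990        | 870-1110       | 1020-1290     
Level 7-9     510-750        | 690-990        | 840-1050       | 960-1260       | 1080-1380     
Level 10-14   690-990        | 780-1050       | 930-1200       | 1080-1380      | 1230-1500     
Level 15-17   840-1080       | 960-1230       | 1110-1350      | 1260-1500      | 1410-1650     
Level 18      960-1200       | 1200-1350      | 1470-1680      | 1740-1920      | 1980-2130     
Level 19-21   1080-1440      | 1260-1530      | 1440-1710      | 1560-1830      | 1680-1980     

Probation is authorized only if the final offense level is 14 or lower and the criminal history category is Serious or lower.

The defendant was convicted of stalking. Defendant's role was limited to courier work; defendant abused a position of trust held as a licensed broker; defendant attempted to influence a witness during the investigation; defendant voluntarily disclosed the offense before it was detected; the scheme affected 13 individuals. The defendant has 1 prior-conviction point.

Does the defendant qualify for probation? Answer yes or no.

Yes

Base offense level for stalking: 3.
A1 applies: 3 − 1 = 2.
A2 applies (level before this adjustment is 2 < 13, so +2): 2 + 2 = 4.
A4 applies: 4 + 1 = 5.
A5 applies: 5 − 2 = 3.
A7 applies: 3 + 1 = 4.
Final offense level: 4.
Criminal history: 1 prior point → Category Minimal (0-4).
Level 4 falls in the 3-4 band.
Grid: Level 3-4 × Category Minimal = 150-420 days.
Probation check: level 4 ≤ 14 and category Minimal ≤ Serious → eligible.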